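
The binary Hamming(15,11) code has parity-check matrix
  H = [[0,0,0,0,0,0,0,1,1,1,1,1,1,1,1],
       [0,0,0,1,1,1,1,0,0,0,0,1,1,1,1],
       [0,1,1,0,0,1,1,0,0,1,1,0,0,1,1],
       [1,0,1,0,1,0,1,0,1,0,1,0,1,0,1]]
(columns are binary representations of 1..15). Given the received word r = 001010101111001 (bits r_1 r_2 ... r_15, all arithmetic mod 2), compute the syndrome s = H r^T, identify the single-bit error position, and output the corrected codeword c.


s = (1, 0, 1, 0)^T, error position = 10, corrected codeword c = 001010101011001

Compute s = H r^T mod 2 one row at a time:
  s_1 = 0 + 1 + 1 + 1 + 1 + 0 + 0 + 1 = 5 ≡ 1 (mod 2).
  s_2 = 0 + 1 + 0 + 1 + 1 + 0 + 0 + 1 = 4 ≡ 0 (mod 2).
  s_3 = 0 + 1 + 0 + 1 + 1 + 1 + 0 + 1 = 5 ≡ 1 (mod 2).
  s_4 = 0 + 1 + 1 + 1 + 1 + 1 + 0 + 1 = 6 ≡ 0 (mod 2).
s = (1, 0, 1, 0)^T — this equals column 10 of H (binary 1010), so error is at position 10.
Correct: flip bit 10 of r = 001010101111001 to get c = 001010101011001.


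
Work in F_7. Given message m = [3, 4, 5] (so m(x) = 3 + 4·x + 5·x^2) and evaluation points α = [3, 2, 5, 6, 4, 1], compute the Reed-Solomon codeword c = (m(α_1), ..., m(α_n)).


c = [4, 3, 1, 4, 1, 5]

Message polynomial: m(x) = 3 + 4·x + 5·x^2 (mod 7).
For each evaluation point α_i, compute m(α_i) mod 7:
  α_1 = 3: Horner steps 5 → 5 → 4, so m(3) = 4.
  α_2 = 2: Horner steps 5 → 0 → 3, so m(2) = 3.
  α_3 = 5: Horner steps 5 → 1 → 1, so m(5) = 1.
  α_4 = 6: Horner steps 5 → 6 → 4, so m(6) = 4.
  α_5 = 4: Horner steps 5 → 3 → 1, so m(4) = 1.
  α_6 = 1: Horner steps 5 → 2 → 5, so m(1) = 5.
Codeword c = [4, 3, 1, 4, 1, 5] ∈ F_7^6.


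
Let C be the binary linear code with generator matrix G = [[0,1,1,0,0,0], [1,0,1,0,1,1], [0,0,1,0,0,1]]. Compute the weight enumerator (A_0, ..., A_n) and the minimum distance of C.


Weight distribution: A_0 = 1, A_2 = 4, A_4 = 3. Minimum distance d = 2.

Enumerate all 2^3 = 8 messages m ∈ F_2^3.
For each, compute codeword c = mG in F_2^6, then tally its weight.
  m = 000 → c = 000000, weight = 0.
  m = 100 → c = 011000, weight = 2.
  m = 010 → c = 101011, weight = 4.
  m = 110 → c = 110011, weight = 4.
  m = 001 → c = 001001, weight = 2.
  m = 101 → c = 010001, weight = 2.
  m = 011 → c = 100010, weight = 2.
  m = 111 → c = 111010, weight = 4.
Tally weights:
  weight 0: 1 codewords.
  weight 2: 4 codewords.
  weight 4: 3 codewords.
Minimum distance d = smallest w > 0 with A_w > 0 = 2.
Sanity: Σ A_w = 8 = 2^3 = 8 ✓.


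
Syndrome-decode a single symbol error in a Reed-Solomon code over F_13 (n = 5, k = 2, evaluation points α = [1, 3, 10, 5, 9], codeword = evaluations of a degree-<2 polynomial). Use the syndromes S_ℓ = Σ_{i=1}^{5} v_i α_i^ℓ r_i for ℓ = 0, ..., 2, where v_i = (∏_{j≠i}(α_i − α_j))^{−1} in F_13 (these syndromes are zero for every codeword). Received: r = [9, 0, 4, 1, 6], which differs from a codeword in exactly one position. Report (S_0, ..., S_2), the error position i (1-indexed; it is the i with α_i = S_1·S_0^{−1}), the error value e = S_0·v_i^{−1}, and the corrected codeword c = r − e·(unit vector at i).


S = (8, 11, 7), error at position 2, error magnitude e = 8, c = [9, 5, 4, 1, 6].

Step 1: column multipliers v_i = (∏_{j≠i}(α_i − α_j))^{−1} mod 13.
  i = 1 (α = 1): (1−3)(1−10)(1−5)(1−9) = (−2)·(−9)·(−4)·(−8) = 576 ≡ 4, so v_1 = 4^{−1} = 10 (mod 13).
  i = 2 (α = 3): (3−1)(3−10)(3−5)(3−9) = 2·(−7)·(−2)·(−6) = −168 ≡ 1, so v_2 = 1^{−1} = 1 (mod 13).
  i = 3 (α = 10): (10−1)(10−3)(10−5)(10−9) = 9·7·5·1 = 315 ≡ 3, so v_3 = 3^{−1} = 9 (mod 13).
  i = 4 (α = 5): (5−1)(5−3)(5−10)(5−9) = 4·2·(−5)·(−4) = 160 ≡ 4, so v_4 = 4^{−1} = 10 (mod 13).
  i = 5 (α = 9): (9−1)(9−3)(9−10)(9−5) = 8·6·(−1)·4 = −192 ≡ 3, so v_5 = 3^{−1} = 9 (mod 13).
  v = [10, 1, 9, 10, 9].
Step 2: syndromes of r = [9, 0, 4, 1, 6] (all sums mod 13).
  S_0 = Σ v_i r_i = 10·9 + 1·0 + 9·4 + 10·1 + 9·6 = 190 ≡ 8.
  S_1 = Σ v_i α_i r_i = 10·1·9 + 1·3·0 + 9·10·4 + 10·5·1 + 9·9·6 = 986 ≡ 11.
  α_i^2 mod 13 = [1, 9, 9, 12, 3].
  S_2 = Σ v_i α_i^2 r_i = 10·1·9 + 1·9·0 + 9·9·4 + 10·12·1 + 9·3·6 = 696 ≡ 7.
  S = (8, 11, 7) ≠ 0, so r is not a codeword (an error is present).
Step 3: locate the error. For a single error e at position i, S_ℓ = v_i·e·α_i^ℓ, so α_err = S_1/S_0.
  S_0^{−1} = 8^{−1} = 5 (mod 13), so α_err = 11·5 = 55 ≡ 3 = α_2. Error position i = 2.
  Consistency check: S_2/S_1 = 7·6 = 42 ≡ 3 = α_err ✓ (single-error assumption holds).
Step 4: error magnitude e = S_0/v_2 = S_0·∏_{j≠2}(α_2 − α_j) = 8·1 = 8 ≡ 8 (mod 13).
Step 5: correct position 2: c_2 = r_2 − e = 0 − 8 ≡ 5 (mod 13). Hence c = [9, 5, 4, 1, 6].
  Check: interpolating c through the α_i gives m(x) = 11 + 11·x (degree < 2) with m(α_i) = c_i for every i, so c is indeed a codeword.


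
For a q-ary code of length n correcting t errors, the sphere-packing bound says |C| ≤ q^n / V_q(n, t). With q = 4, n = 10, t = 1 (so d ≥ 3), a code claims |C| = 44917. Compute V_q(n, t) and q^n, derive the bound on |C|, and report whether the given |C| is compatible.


V_q(n, t) = 31, q^n = 1048576, Hamming bound = 33825, |C| = 44917 > bound (violated).

Step 1: Compute V_q(n, t) = Σ_{j=0}^1 C(n, j) (q−1)^j.
  j = 0: C(10,0)·(3)^0 = 1·1 = 1.
  j = 1: C(10,1)·(3)^1 = 10·3 = 30.
  V_q(n, t) = 1 + 30 = 31.
Step 2: q^n = 4^10 = 1048576.
Step 3: Hamming bound ⌊q^n / V_q(n,t)⌋ = ⌊1048576/31⌋ = 33825.
Step 4: Compare |C| = 44917 to 33825: violated.
The claimed |C| lies above the Hamming bound, so no 4-ary code of length 10 with d ≥ 3 can have 44917 codewords.


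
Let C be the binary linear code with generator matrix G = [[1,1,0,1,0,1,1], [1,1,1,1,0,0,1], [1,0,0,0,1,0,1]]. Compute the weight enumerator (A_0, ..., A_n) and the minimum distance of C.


Weight distribution: A_0 = 1, A_2 = 1, A_3 = 1, A_4 = 2, A_5 = 3. Minimum distance d = 2.

Enumerate all 2^3 = 8 messages m ∈ F_2^3.
For each, compute codeword c = mG in F_2^7, then tally its weight.
  m = 000 → c = 0000000, weight = 0.
  m = 100 → c = 1101011, weight = 5.
  m = 010 → c = 1111001, weight = 5.
  m = 110 → c = 0010010, weight = 2.
  m = 001 → c = 1000101, weight = 3.
  m = 101 → c = 0101110, weight = 4.
  m = 011 → c = 0111100, weight = 4.
  m = 111 → c = 1010111, weight = 5.
Tally weights:
  weight 0: 1 codewords.
  weight 2: 1 codewords.
  weight 3: 1 codewords.
  weight 4: 2 codewords.
  weight 5: 3 codewords.
Minimum distance d = smallest w > 0 with A_w > 0 = 2.
Sanity: Σ A_w = 8 = 2^3 = 8 ✓.


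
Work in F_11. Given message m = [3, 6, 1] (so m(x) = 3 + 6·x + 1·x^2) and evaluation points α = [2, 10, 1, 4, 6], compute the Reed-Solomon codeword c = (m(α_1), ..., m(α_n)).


c = [8, 9, 10, 10, 9]

Message polynomial: m(x) = 3 + 6·x + 1·x^2 (mod 11).
For each evaluation point α_i, compute m(α_i) mod 11:
  α_1 = 2: Horner steps 1 → 8 → 8, so m(2) = 8.
  α_2 = 10: Horner steps 1 → 5 → 9, so m(10) = 9.
  α_3 = 1: Horner steps 1 → 7 → 10, so m(1) = 10.
  α_4 = 4: Horner steps 1 → 10 → 10, so m(4) = 10.
  α_5 = 6: Horner steps 1 → 1 → 9, so m(6) = 9.
Codeword c = [8, 9, 10, 10, 9] ∈ F_11^5.


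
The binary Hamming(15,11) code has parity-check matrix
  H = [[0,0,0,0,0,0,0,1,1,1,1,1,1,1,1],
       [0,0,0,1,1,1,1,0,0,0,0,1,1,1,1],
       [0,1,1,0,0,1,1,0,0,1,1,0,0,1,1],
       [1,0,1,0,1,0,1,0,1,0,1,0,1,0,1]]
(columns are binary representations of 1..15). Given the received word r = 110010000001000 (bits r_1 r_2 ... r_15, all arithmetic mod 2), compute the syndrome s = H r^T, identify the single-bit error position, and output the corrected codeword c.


s = (1, 0, 1, 0)^T, error position = 10, corrected codeword c = 110010000101000

Compute s = H r^T mod 2 one row at a time:
  s_1 = 0 + 0 + 0 + 0 + 1 + 0 + 0 + 0 = 1 ≡ 1 (mod 2).
  s_2 = 0 + 1 + 0 + 0 + 1 + 0 + 0 + 0 = 2 ≡ 0 (mod 2).
  s_3 = 1 + 0 + 0 + 0 + 0 + 0 + 0 + 0 = 1 ≡ 1 (mod 2).
  s_4 = 1 + 0 + 1 + 0 + 0 + 0 + 0 + 0 = 2 ≡ 0 (mod 2).
s = (1, 0, 1, 0)^T — this equals column 10 of H (binary 1010), so error is at position 10.
Correct: flip bit 10 of r = 110010000001000 to get c = 110010000101000.


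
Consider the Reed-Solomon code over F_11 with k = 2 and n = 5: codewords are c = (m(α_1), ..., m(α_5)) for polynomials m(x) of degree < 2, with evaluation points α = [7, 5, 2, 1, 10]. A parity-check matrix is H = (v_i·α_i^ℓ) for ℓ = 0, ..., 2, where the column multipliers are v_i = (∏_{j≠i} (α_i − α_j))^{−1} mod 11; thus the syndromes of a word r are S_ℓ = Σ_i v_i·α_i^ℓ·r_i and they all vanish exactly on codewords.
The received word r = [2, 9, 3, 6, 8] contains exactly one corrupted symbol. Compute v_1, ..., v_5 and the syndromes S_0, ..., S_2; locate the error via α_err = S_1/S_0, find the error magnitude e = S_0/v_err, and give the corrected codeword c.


S = (7, 7, 7), error at position 4, error magnitude e = 5, c = [2, 9, 3, 1, 8].

Step 1: column multipliers v_i = (∏_{j≠i}(α_i − α_j))^{−1} mod 11.
  i = 1 (α = 7): (7−5)(7−2)(7−1)(7−10) = 2·5·6·(−3) = −180 ≡ 7, so v_1 = 7^{−1} = 8 (mod 11).
  i = 2 (α = 5): (5−7)(5−2)(5−1)(5−10) = (−2)·3·4·(−5) = 120 ≡ 10, so v_2 = 10^{−1} = 10 (mod 11).
  i = 3 (α = 2): (2−7)(2−5)(2−1)(2−10) = (−5)·(−3)·1·(−8) = −120 ≡ 1, so v_3 = 1^{−1} = 1 (mod 11).
  i = 4 (α = 1): (1−7)(1−5)(1−2)(1−10) = (−6)·(−4)·(−1)·(−9) = 216 ≡ 7, so v_4 = 7^{−1} = 8 (mod 11).
  i = 5 (α = 10): (10−7)(10−5)(10−2)(10−1) = 3·5·8·9 = 1080 ≡ 2, so v_5 = 2^{−1} = 6 (mod 11).
  v = [8, 10, 1, 8, 6].
Step 2: syndromes of r = [2, 9, 3, 6, 8] (all sums mod 11).
  S_0 = Σ v_i r_i = 8·2 + 10·9 + 1·3 + 8·6 + 6·8 = 205 ≡ 7.
  S_1 = Σ v_i α_i r_i = 8·7·2 + 10·5·9 + 1·2·3 + 8·1·6 + 6·10·8 = 1096 ≡ 7.
  α_i^2 mod 11 = [5, 3, 4, 1, 1].
  S_2 = Σ v_i α_i^2 r_i = 8·5·2 + 10·3·9 + 1·4·3 + 8·1·6 + 6·1·8 = 458 ≡ 7.
  S = (7, 7, 7) ≠ 0, so r is not a codeword (an error is present).
Step 3: locate the error. For a single error e at position i, S_ℓ = v_i·e·α_i^ℓ, so α_err = S_1/S_0.
  S_0^{−1} = 7^{−1} = 8 (mod 11), so α_err = 7·8 = 56 ≡ 1 = α_4. Error position i = 4.
  Consistency check: S_2/S_1 = 7·8 = 56 ≡ 1 = α_err ✓ (single-error assumption holds).
Step 4: error magnitude e = S_0/v_4 = S_0·∏_{j≠4}(α_4 − α_j) = 7·7 = 49 ≡ 5 (mod 11).
Step 5: correct position 4: c_4 = r_4 − e = 6 − 5 ≡ 1 (mod 11). Hence c = [2, 9, 3, 1, 8].
  Check: interpolating c through the α_i gives m(x) = 10 + 2·x (degree < 2) with m(α_i) = c_i for every i, so c is indeed a codeword.


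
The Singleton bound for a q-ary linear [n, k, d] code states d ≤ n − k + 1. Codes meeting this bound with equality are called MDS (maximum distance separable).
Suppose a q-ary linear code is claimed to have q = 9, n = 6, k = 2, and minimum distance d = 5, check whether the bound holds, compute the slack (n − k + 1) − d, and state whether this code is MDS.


Singleton RHS = n − k + 1 = 5, slack = 0, bound satisfied, MDS.

Singleton bound: d ≤ n − k + 1.
Here n = 6, k = 2, so n − k + 1 = 5.
Given d = 5, check d ≤ 5: YES.
Slack = (n − k + 1) − d = 0.
The code is MDS (slack = 0).
Description: the claimed parameters are [6, 2, 5]_9; such a code would be MDS (meets Singleton bound).


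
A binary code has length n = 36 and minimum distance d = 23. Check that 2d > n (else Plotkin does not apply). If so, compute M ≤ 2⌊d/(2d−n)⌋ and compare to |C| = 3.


Plotkin bound M ≤ 4; given |C| = 3 ≤ bound (satisfied).

Check applicability: 2d = 46, n = 36.
2d − n = 10 > 0, so Plotkin applies.
Compute d/(2d−n) = 23/10 ≈ 2.3000.
⌊d/(2d−n)⌋ = 2.
Plotkin bound: M ≤ 2·2 = 4.
Given |C| = 3, check: satisfied.
This |C| is below the Plotkin bound.


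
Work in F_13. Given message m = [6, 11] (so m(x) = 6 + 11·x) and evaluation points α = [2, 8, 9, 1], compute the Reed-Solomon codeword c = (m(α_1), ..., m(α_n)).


c = [2, 3, 1, 4]

Message polynomial: m(x) = 6 + 11·x (mod 13).
For each evaluation point α_i, compute m(α_i) mod 13:
  α_1 = 2: Horner steps 11 → 2, so m(2) = 2.
  α_2 = 8: Horner steps 11 → 3, so m(8) = 3.
  α_3 = 9: Horner steps 11 → 1, so m(9) = 1.
  α_4 = 1: Horner steps 11 → 4, so m(1) = 4.
Codeword c = [2, 3, 1, 4] ∈ F_13^4.


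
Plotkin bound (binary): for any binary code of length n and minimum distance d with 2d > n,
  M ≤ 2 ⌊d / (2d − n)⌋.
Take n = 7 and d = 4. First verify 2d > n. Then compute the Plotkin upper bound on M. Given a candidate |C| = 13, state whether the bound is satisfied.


Plotkin bound M ≤ 8; given |C| = 13 > bound (violated).

Check applicability: 2d = 8, n = 7.
2d − n = 1 > 0, so Plotkin applies.
Compute d/(2d−n) = 4/1 ≈ 4.0000.
⌊d/(2d−n)⌋ = 4.
Plotkin bound: M ≤ 2·4 = 8.
Given |C| = 13, check: VIOLATED.
This |C| is above the Plotkin bound, so no binary code with n = 7, d = 4 and 13 codewords exists.


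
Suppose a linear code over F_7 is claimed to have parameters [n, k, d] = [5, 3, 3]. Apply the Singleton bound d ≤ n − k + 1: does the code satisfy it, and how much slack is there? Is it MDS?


Singleton RHS = n − k + 1 = 3, slack = 0, bound satisfied, MDS.

Singleton bound: d ≤ n − k + 1.
Here n = 5, k = 3, so n − k + 1 = 3.
Given d = 3, check d ≤ 3: YES.
Slack = (n − k + 1) − d = 0.
The code is MDS (slack = 0).
Description: the claimed parameters are [5, 3, 3]_7; such a code would be MDS (meets Singleton bound).


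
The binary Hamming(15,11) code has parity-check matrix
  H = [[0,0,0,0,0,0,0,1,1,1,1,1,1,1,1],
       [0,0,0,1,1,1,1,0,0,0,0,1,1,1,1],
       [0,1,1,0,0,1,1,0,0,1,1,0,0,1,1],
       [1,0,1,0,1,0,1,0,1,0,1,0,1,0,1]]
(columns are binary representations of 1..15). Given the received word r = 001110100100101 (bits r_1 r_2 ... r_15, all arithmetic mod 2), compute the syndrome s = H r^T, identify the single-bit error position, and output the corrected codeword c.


s = (1, 1, 0, 1)^T, error position = 13, corrected codeword c = 001110100100001

Compute s = H r^T mod 2 one row at a time:
  s_1 = 0 + 0 + 1 + 0 + 0 + 1 + 0 + 1 = 3 ≡ 1 (mod 2).
  s_2 = 1 + 1 + 0 + 1 + 0 + 1 + 0 + 1 = 5 ≡ 1 (mod 2).
  s_3 = 0 + 1 + 0 + 1 + 1 + 0 + 0 + 1 = 4 ≡ 0 (mod 2).
  s_4 = 0 + 1 + 1 + 1 + 0 + 0 + 1 + 1 = 5 ≡ 1 (mod 2).
s = (1, 1, 0, 1)^T — this equals column 13 of H (binary 1101), so error is at position 13.
Correct: flip bit 13 of r = 001110100100101 to get c = 001110100100001.


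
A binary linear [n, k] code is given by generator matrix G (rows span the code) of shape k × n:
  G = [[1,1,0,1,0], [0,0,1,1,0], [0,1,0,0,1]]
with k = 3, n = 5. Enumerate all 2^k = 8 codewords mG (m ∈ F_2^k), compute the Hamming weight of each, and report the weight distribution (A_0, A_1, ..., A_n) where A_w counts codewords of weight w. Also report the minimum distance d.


Weight distribution: A_0 = 1, A_2 = 2, A_3 = 4, A_4 = 1. Minimum distance d = 2.

Enumerate all 2^3 = 8 messages m ∈ F_2^3.
For each, compute codeword c = mG in F_2^5, then tally its weight.
  m = 000 → c = 00000, weight = 0.
  m = 100 → c = 11010, weight = 3.
  m = 010 → c = 00110, weight = 2.
  m = 110 → c = 11100, weight = 3.
  m = 001 → c = 01001, weight = 2.
  m = 101 → c = 10011, weight = 3.
  m = 011 → c = 01111, weight = 4.
  m = 111 → c = 10101, weight = 3.
Tally weights:
  weight 0: 1 codewords.
  weight 2: 2 codewords.
  weight 3: 4 codewords.
  weight 4: 1 codewords.
Minimum distance d = smallest w > 0 with A_w > 0 = 2.
Sanity: Σ A_w = 8 = 2^3 = 8 ✓.


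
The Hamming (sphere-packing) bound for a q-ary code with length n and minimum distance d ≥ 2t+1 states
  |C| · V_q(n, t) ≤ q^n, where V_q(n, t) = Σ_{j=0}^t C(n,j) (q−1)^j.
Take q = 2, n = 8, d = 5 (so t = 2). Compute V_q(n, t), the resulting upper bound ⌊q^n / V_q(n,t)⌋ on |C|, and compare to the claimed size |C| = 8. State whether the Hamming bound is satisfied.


V_q(n, t) = 37, q^n = 256, Hamming bound = 6, |C| = 8 > bound (violated).

Step 1: Compute V_q(n, t) = Σ_{j=0}^2 C(n, j) (q−1)^j.
  j = 0: C(8,0)·(1)^0 = 1·1 = 1.
  j = 1: C(8,1)·(1)^1 = 8·1 = 8.
  j = 2: C(8,2)·(1)^2 = 28·1 = 28.
  V_q(n, t) = 1 + 8 + 28 = 37.
Step 2: q^n = 2^8 = 256.
Step 3: Hamming bound ⌊q^n / V_q(n,t)⌋ = ⌊256/37⌋ = 6.
Step 4: Compare |C| = 8 to 6: violated.
The claimed |C| lies above the Hamming bound, so no 2-ary code of length 8 with d ≥ 5 can have 8 codewords.


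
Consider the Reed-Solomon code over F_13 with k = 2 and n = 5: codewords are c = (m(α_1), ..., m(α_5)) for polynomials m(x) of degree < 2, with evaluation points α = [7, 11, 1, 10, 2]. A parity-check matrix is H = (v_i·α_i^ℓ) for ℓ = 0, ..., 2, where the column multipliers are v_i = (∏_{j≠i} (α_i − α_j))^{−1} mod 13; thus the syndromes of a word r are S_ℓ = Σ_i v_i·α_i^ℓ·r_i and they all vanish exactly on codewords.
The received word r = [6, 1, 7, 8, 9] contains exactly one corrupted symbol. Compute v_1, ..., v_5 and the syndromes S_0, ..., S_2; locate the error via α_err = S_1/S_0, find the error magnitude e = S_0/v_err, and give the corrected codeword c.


S = (7, 5, 11), error at position 4, error magnitude e = 9, c = [6, 1, 7, 12, 9].

Step 1: column multipliers v_i = (∏_{j≠i}(α_i − α_j))^{−1} mod 13.
  i = 1 (α = 7): (7−11)(7−1)(7−10)(7−2) = (−4)·6·(−3)·5 = 360 ≡ 9, so v_1 = 9^{−1} = 3 (mod 13).
  i = 2 (α = 11): (11−7)(11−1)(11−10)(11−2) = 4·10·1·9 = 360 ≡ 9, so v_2 = 9^{−1} = 3 (mod 13).
  i = 3 (α = 1): (1−7)(1−11)(1−10)(1−2) = (−6)·(−10)·(−9)·(−1) = 540 ≡ 7, so v_3 = 7^{−1} = 2 (mod 13).
  i = 4 (α = 10): (10−7)(10−11)(10−1)(10−2) = 3·(−1)·9·8 = −216 ≡ 5, so v_4 = 5^{−1} = 8 (mod 13).
  i = 5 (α = 2): (2−7)(2−11)(2−1)(2−10) = (−5)·(−9)·1·(−8) = −360 ≡ 4, so v_5 = 4^{−1} = 10 (mod 13).
  v = [3, 3, 2, 8, 10].
Step 2: syndromes of r = [6, 1, 7, 8, 9] (all sums mod 13).
  S_0 = Σ v_i r_i = 3·6 + 3·1 + 2·7 + 8·8 + 10·9 = 189 ≡ 7.
  S_1 = Σ v_i α_i r_i = 3·7·6 + 3·11·1 + 2·1·7 + 8·10·8 + 10·2·9 = 993 ≡ 5.
  α_i^2 mod 13 = [10, 4, 1, 9, 4].
  S_2 = Σ v_i α_i^2 r_i = 3·10·6 + 3·4·1 + 2·1·7 + 8·9·8 + 10·4·9 = 1142 ≡ 11.
  S = (7, 5, 11) ≠ 0, so r is not a codeword (an error is present).
Step 3: locate the error. For a single error e at position i, S_ℓ = v_i·e·α_i^ℓ, so α_err = S_1/S_0.
  S_0^{−1} = 7^{−1} = 2 (mod 13), so α_err = 5·2 = 10 ≡ 10 = α_4. Error position i = 4.
  Consistency check: S_2/S_1 = 11·8 = 88 ≡ 10 = α_err ✓ (single-error assumption holds).
Step 4: error magnitude e = S_0/v_4 = S_0·∏_{j≠4}(α_4 − α_j) = 7·5 = 35 ≡ 9 (mod 13).
Step 5: correct position 4: c_4 = r_4 − e = 8 − 9 ≡ 12 (mod 13). Hence c = [6, 1, 7, 12, 9].
  Check: interpolating c through the α_i gives m(x) = 5 + 2·x (degree < 2) with m(α_i) = c_i for every i, so c is indeed a codeword.


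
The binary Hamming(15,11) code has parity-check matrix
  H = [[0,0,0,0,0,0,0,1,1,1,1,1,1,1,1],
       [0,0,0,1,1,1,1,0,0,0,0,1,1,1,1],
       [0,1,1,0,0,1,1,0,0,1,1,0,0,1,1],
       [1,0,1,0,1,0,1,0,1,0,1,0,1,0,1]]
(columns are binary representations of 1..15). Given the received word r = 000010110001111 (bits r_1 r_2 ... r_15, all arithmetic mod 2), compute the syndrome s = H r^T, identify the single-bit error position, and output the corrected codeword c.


s = (1, 0, 1, 0)^T, error position = 10, corrected codeword c = 000010110101111

Compute s = H r^T mod 2 one row at a time:
  s_1 = 1 + 0 + 0 + 0 + 1 + 1 + 1 + 1 = 5 ≡ 1 (mod 2).
  s_2 = 0 + 1 + 0 + 1 + 1 + 1 + 1 + 1 = 6 ≡ 0 (mod 2).
  s_3 = 0 + 0 + 0 + 1 + 0 + 0 + 1 + 1 = 3 ≡ 1 (mod 2).
  s_4 = 0 + 0 + 1 + 1 + 0 + 0 + 1 + 1 = 4 ≡ 0 (mod 2).
s = (1, 0, 1, 0)^T — this equals column 10 of H (binary 1010), so error is at position 10.
Correct: flip bit 10 of r = 000010110001111 to get c = 000010110101111.


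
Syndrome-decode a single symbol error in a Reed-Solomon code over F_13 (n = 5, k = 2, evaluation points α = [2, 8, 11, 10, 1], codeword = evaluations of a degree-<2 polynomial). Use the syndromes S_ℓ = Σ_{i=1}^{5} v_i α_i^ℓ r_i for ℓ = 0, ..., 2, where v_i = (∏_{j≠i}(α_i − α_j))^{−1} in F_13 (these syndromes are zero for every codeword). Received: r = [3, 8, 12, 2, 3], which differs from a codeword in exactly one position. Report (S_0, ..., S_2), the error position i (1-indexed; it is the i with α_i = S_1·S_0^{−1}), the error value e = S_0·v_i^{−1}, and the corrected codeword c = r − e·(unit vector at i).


S = (12, 11, 9), error at position 1, error magnitude e = 3, c = [0, 8, 12, 2, 3].

Step 1: column multipliers v_i = (∏_{j≠i}(α_i − α_j))^{−1} mod 13.
  i = 1 (α = 2): (2−8)(2−11)(2−10)(2−1) = (−6)·(−9)·(−8)·1 = −432 ≡ 10, so v_1 = 10^{−1} = 4 (mod 13).
  i = 2 (α = 8): (8−2)(8−11)(8−10)(8−1) = 6·(−3)·(−2)·7 = 252 ≡ 5, so v_2 = 5^{−1} = 8 (mod 13).
  i = 3 (α = 11): (11−2)(11−8)(11−10)(11−1) = 9·3·1·10 = 270 ≡ 10, so v_3 = 10^{−1} = 4 (mod 13).
  i = 4 (α = 10): (10−2)(10−8)(10−11)(10−1) = 8·2·(−1)·9 = −144 ≡ 12, so v_4 = 12^{−1} = 12 (mod 13).
  i = 5 (α = 1): (1−2)(1−8)(1−11)(1−10) = (−1)·(−7)·(−10)·(−9) = 630 ≡ 6, so v_5 = 6^{−1} = 11 (mod 13).
  v = [4, 8, 4, 12, 11].
Step 2: syndromes of r = [3, 8, 12, 2, 3] (all sums mod 13).
  S_0 = Σ v_i r_i = 4·3 + 8·8 + 4·12 + 12·2 + 11·3 = 181 ≡ 12.
  S_1 = Σ v_i α_i r_i = 4·2·3 + 8·8·8 + 4·11·12 + 12·10·2 + 11·1·3 = 1337 ≡ 11.
  α_i^2 mod 13 = [4, 12, 4, 9, 1].
  S_2 = Σ v_i α_i^2 r_i = 4·4·3 + 8·12·8 + 4·4·12 + 12·9·2 + 11·1·3 = 1257 ≡ 9.
  S = (12, 11, 9) ≠ 0, so r is not a codeword (an error is present).
Step 3: locate the error. For a single error e at position i, S_ℓ = v_i·e·α_i^ℓ, so α_err = S_1/S_0.
  S_0^{−1} = 12^{−1} = 12 (mod 13), so α_err = 11·12 = 132 ≡ 2 = α_1. Error position i = 1.
  Consistency check: S_2/S_1 = 9·6 = 54 ≡ 2 = α_err ✓ (single-error assumption holds).
Step 4: error magnitude e = S_0/v_1 = S_0·∏_{j≠1}(α_1 − α_j) = 12·10 = 120 ≡ 3 (mod 13).
Step 5: correct position 1: c_1 = r_1 − e = 3 − 3 ≡ 0 (mod 13). Hence c = [0, 8, 12, 2, 3].
  Check: interpolating c through the α_i gives m(x) = 6 + 10·x (degree < 2) with m(α_i) = c_i for every i, so c is indeed a codeword.


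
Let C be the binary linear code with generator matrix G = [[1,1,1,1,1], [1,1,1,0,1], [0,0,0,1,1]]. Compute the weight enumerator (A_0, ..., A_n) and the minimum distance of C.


Weight distribution: A_0 = 1, A_1 = 2, A_2 = 1, A_3 = 1, A_4 = 2, A_5 = 1. Minimum distance d = 1.

Enumerate all 2^3 = 8 messages m ∈ F_2^3.
For each, compute codeword c = mG in F_2^5, then tally its weight.
  m = 000 → c = 00000, weight = 0.
  m = 100 → c = 11111, weight = 5.
  m = 010 → c = 11101, weight = 4.
  m = 110 → c = 00010, weight = 1.
  m = 001 → c = 00011, weight = 2.
  m = 101 → c = 11100, weight = 3.
  m = 011 → c = 11110, weight = 4.
  m = 111 → c = 00001, weight = 1.
Tally weights:
  weight 0: 1 codewords.
  weight 1: 2 codewords.
  weight 2: 1 codewords.
  weight 3: 1 codewords.
  weight 4: 2 codewords.
  weight 5: 1 codewords.
Minimum distance d = smallest w > 0 with A_w > 0 = 1.
Sanity: Σ A_w = 8 = 2^3 = 8 ✓.


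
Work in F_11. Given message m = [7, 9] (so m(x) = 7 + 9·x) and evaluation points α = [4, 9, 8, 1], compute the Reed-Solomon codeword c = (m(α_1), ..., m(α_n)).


c = [10, 0, 2, 5]

Message polynomial: m(x) = 7 + 9·x (mod 11).
For each evaluation point α_i, compute m(α_i) mod 11:
  α_1 = 4: Horner steps 9 → 10, so m(4) = 10.
  α_2 = 9: Horner steps 9 → 0, so m(9) = 0.
  α_3 = 8: Horner steps 9 → 2, so m(8) = 2.
  α_4 = 1: Horner steps 9 → 5, so m(1) = 5.
Codeword c = [10, 0, 2, 5] ∈ F_11^4.


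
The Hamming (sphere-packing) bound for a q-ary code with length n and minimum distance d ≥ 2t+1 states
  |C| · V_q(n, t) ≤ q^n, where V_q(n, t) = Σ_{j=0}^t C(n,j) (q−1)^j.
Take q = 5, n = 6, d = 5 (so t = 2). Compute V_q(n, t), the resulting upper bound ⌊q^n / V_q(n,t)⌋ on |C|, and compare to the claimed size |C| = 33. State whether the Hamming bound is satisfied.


V_q(n, t) = 265, q^n = 15625, Hamming bound = 58, |C| = 33 ≤ bound (satisfied).

Step 1: Compute V_q(n, t) = Σ_{j=0}^2 C(n, j) (q−1)^j.
  j = 0: C(6,0)·(4)^0 = 1·1 = 1.
  j = 1: C(6,1)·(4)^1 = 6·4 = 24.
  j = 2: C(6,2)·(4)^2 = 15·16 = 240.
  V_q(n, t) = 1 + 24 + 240 = 265.
Step 2: q^n = 5^6 = 15625.
Step 3: Hamming bound ⌊q^n / V_q(n,t)⌋ = ⌊15625/265⌋ = 58.
Step 4: Compare |C| = 33 to 58: satisfied.
The claimed |C| lies below the Hamming bound.


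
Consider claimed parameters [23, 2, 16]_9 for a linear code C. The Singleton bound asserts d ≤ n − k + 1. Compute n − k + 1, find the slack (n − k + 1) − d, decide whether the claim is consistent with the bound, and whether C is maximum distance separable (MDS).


Singleton RHS = n − k + 1 = 22, slack = 6, bound satisfied, not MDS.

Singleton bound: d ≤ n − k + 1.
Here n = 23, k = 2, so n − k + 1 = 22.
Given d = 16, check d ≤ 22: YES.
Slack = (n − k + 1) − d = 6.
The code is NOT MDS (slack = 6 > 0).
Description: the claimed parameters are [23, 2, 16]_9; such a code would be non-MDS.


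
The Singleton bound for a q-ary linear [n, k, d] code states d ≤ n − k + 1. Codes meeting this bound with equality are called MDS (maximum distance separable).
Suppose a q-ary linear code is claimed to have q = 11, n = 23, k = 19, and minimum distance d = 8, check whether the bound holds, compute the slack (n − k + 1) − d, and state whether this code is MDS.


Singleton RHS = n − k + 1 = 5, slack = -3, bound violated (no such code; not MDS).

Singleton bound: d ≤ n − k + 1.
Here n = 23, k = 19, so n − k + 1 = 5.
Given d = 8, check d ≤ 5: NO.
Slack = (n − k + 1) − d = -3.
The slack is negative: d = 8 exceeds n − k + 1 = 5 by 3, so the Singleton bound is violated and no linear [23, 19, 8]_11 code can exist. In particular it is not MDS (MDS requires d = n − k + 1 exactly).
Description: the claimed parameters are [23, 19, 8]_11; such a code would be impossible (violates the Singleton bound).


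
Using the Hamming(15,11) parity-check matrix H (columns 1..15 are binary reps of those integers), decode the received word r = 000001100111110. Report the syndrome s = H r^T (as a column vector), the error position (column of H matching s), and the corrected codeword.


s = (1, 1, 1, 1)^T, error position = 15, corrected codeword c = 000001100111111

Compute s = H r^T mod 2 one row at a time:
  s_1 = 0 + 0 + 1 + 1 + 1 + 1 + 1 + 0 = 5 ≡ 1 (mod 2).
  s_2 = 0 + 0 + 1 + 1 + 1 + 1 + 1 + 0 = 5 ≡ 1 (mod 2).
  s_3 = 0 + 0 + 1 + 1 + 1 + 1 + 1 + 0 = 5 ≡ 1 (mod 2).
  s_4 = 0 + 0 + 0 + 1 + 0 + 1 + 1 + 0 = 3 ≡ 1 (mod 2).
s = (1, 1, 1, 1)^T — this equals column 15 of H (binary 1111), so error is at position 15.
Correct: flip bit 15 of r = 000001100111110 to get c = 000001100111111.


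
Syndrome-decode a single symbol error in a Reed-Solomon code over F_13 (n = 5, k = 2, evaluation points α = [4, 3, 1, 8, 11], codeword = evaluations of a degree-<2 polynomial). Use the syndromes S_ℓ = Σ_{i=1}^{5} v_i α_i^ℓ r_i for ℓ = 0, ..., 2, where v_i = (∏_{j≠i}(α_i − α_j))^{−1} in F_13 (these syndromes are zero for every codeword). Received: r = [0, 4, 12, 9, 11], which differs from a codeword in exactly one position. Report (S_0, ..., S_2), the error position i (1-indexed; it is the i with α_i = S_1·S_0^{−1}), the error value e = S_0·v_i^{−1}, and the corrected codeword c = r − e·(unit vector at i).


S = (10, 2, 3), error at position 4, error magnitude e = 12, c = [0, 4, 12, 10, 11].

Step 1: column multipliers v_i = (∏_{j≠i}(α_i − α_j))^{−1} mod 13.
  i = 1 (α = 4): (4−3)(4−1)(4−8)(4−11) = 1·3·(−4)·(−7) = 84 ≡ 6, so v_1 = 6^{−1} = 11 (mod 13).
  i = 2 (α = 3): (3−4)(3−1)(3−8)(3−11) = (−1)·2·(−5)·(−8) = −80 ≡ 11, so v_2 = 11^{−1} = 6 (mod 13).
  i = 3 (α = 1): (1−4)(1−3)(1−8)(1−11) = (−3)·(−2)·(−7)·(−10) = 420 ≡ 4, so v_3 = 4^{−1} = 10 (mod 13).
  i = 4 (α = 8): (8−4)(8−3)(8−1)(8−11) = 4·5·7·(−3) = −420 ≡ 9, so v_4 = 9^{−1} = 3 (mod 13).
  i = 5 (α = 11): (11−4)(11−3)(11−1)(11−8) = 7·8·10·3 = 1680 ≡ 3, so v_5 = 3^{−1} = 9 (mod 13).
  v = [11, 6, 10, 3, 9].
Step 2: syndromes of r = [0, 4, 12, 9, 11] (all sums mod 13).
  S_0 = Σ v_i r_i = 11·0 + 6·4 + 10·12 + 3·9 + 9·11 = 270 ≡ 10.
  S_1 = Σ v_i α_i r_i = 11·4·0 + 6·3·4 + 10·1·12 + 3·8·9 + 9·11·11 = 1497 ≡ 2.
  α_i^2 mod 13 = [3, 9, 1, 12, 4].
  S_2 = Σ v_i α_i^2 r_i = 11·3·0 + 6·9·4 + 10·1·12 + 3·12·9 + 9·4·11 = 1056 ≡ 3.
  S = (10, 2, 3) ≠ 0, so r is not a codeword (an error is present).
Step 3: locate the error. For a single error e at position i, S_ℓ = v_i·e·α_i^ℓ, so α_err = S_1/S_0.
  S_0^{−1} = 10^{−1} = 4 (mod 13), so α_err = 2·4 = 8 ≡ 8 = α_4. Error position i = 4.
  Consistency check: S_2/S_1 = 3·7 = 21 ≡ 8 = α_err ✓ (single-error assumption holds).
Step 4: error magnitude e = S_0/v_4 = S_0·∏_{j≠4}(α_4 − α_j) = 10·9 = 90 ≡ 12 (mod 13).
Step 5: correct position 4: c_4 = r_4 − e = 9 − 12 ≡ 10 (mod 13). Hence c = [0, 4, 12, 10, 11].
  Check: interpolating c through the α_i gives m(x) = 3 + 9·x (degree < 2) with m(α_i) = c_i for every i, so c is indeed a codeword.


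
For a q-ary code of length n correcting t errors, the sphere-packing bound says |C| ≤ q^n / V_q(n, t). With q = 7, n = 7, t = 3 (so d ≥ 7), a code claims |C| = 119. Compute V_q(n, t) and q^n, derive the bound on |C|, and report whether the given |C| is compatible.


V_q(n, t) = 8359, q^n = 823543, Hamming bound = 98, |C| = 119 > bound (violated).

Step 1: Compute V_q(n, t) = Σ_{j=0}^3 C(n, j) (q−1)^j.
  j = 0: C(7,0)·(6)^0 = 1·1 = 1.
  j = 1: C(7,1)·(6)^1 = 7·6 = 42.
  j = 2: C(7,2)·(6)^2 = 21·36 = 756.
  j = 3: C(7,3)·(6)^3 = 35·216 = 7560.
  V_q(n, t) = 1 + 42 + 756 + 7560 = 8359.
Step 2: q^n = 7^7 = 823543.
Step 3: Hamming bound ⌊q^n / V_q(n,t)⌋ = ⌊823543/8359⌋ = 98.
Step 4: Compare |C| = 119 to 98: violated.
The claimed |C| lies above the Hamming bound, so no 7-ary code of length 7 with d ≥ 7 can have 119 codewords.


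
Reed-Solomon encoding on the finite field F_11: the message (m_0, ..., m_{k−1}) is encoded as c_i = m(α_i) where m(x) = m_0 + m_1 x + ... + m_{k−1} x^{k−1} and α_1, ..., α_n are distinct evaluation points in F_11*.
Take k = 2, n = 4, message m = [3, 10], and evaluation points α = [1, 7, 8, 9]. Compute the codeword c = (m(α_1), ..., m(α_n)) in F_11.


c = [2, 7, 6, 5]

Message polynomial: m(x) = 3 + 10·x (mod 11).
For each evaluation point α_i, compute m(α_i) mod 11:
  α_1 = 1: Horner steps 10 → 2, so m(1) = 2.
  α_2 = 7: Horner steps 10 → 7, so m(7) = 7.
  α_3 = 8: Horner steps 10 → 6, so m(8) = 6.
  α_4 = 9: Horner steps 10 → 5, so m(9) = 5.
Codeword c = [2, 7, 6, 5] ∈ F_11^4.


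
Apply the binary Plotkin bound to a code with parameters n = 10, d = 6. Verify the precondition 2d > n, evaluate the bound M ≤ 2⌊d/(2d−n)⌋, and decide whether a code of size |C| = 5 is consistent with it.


Plotkin bound M ≤ 6; given |C| = 5 ≤ bound (satisfied).

Check applicability: 2d = 12, n = 10.
2d − n = 2 > 0, so Plotkin applies.
Compute d/(2d−n) = 6/2 ≈ 3.0000.
⌊d/(2d−n)⌋ = 3.
Plotkin bound: M ≤ 2·3 = 6.
Given |C| = 5, check: satisfied.
This |C| is below the Plotkin bound.


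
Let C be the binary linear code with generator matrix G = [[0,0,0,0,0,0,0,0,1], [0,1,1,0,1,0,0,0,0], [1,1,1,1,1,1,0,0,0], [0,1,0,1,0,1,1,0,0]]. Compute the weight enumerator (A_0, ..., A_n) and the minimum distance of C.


Weight distribution: A_0 = 1, A_1 = 1, A_3 = 3, A_4 = 5, A_5 = 3, A_6 = 2, A_7 = 1. Minimum distance d = 1.

Enumerate all 2^4 = 16 messages m ∈ F_2^4.
For each, compute codeword c = mG in F_2^9, then tally its weight.
  m = 0000 → c = 000000000, weight = 0.
  m = 1000 → c = 000000001, weight = 1.
  m = 0100 → c = 011010000, weight = 3.
  m = 1100 → c = 011010001, weight = 4.
  m = 0010 → c = 111111000, weight = 6.
  m = 1010 → c = 111111001, weight = 7.
  m = 0110 → c = 100101000, weight = 3.
  m = 1110 → c = 100101001, weight = 4.
  m = 0001 → c = 010101100, weight = 4.
  m = 1001 → c = 010101101, weight = 5.
  m = 0101 → c = 001111100, weight = 5.
  m = 1101 → c = 001111101, weight = 6.
  m = 0011 → c = 101010100, weight = 4.
  m = 1011 → c = 101010101, weight = 5.
  m = 0111 → c = 110000100, weight = 3.
  m = 1111 → c = 110000101, weight = 4.
Tally weights:
  weight 0: 1 codewords.
  weight 1: 1 codewords.
  weight 3: 3 codewords.
  weight 4: 5 codewords.
  weight 5: 3 codewords.
  weight 6: 2 codewords.
  weight 7: 1 codewords.
Minimum distance d = smallest w > 0 with A_w > 0 = 1.
Sanity: Σ A_w = 16 = 2^4 = 16 ✓.


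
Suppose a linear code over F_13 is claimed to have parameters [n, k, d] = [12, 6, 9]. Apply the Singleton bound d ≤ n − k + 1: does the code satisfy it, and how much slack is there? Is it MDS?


Singleton RHS = n − k + 1 = 7, slack = -2, bound violated (no such code; not MDS).

Singleton bound: d ≤ n − k + 1.
Here n = 12, k = 6, so n − k + 1 = 7.
Given d = 9, check d ≤ 7: NO.
Slack = (n − k + 1) − d = -2.
The slack is negative: d = 9 exceeds n − k + 1 = 7 by 2, so the Singleton bound is violated and no linear [12, 6, 9]_13 code can exist. In particular it is not MDS (MDS requires d = n − k + 1 exactly).
Description: the claimed parameters are [12, 6, 9]_13; such a code would be impossible (violates the Singleton bound).


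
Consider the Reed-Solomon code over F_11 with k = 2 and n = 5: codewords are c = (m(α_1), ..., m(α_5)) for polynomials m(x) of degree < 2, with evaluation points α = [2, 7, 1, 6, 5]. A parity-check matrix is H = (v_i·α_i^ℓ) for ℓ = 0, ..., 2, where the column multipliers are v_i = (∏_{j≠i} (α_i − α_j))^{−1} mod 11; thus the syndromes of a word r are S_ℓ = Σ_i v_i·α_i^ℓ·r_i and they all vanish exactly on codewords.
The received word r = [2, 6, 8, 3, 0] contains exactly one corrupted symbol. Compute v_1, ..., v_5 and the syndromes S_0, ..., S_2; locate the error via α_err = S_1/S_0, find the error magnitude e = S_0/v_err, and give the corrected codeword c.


S = (2, 2, 2), error at position 3, error magnitude e = 9, c = [2, 6, 10, 3, 0].

Step 1: column multipliers v_i = (∏_{j≠i}(α_i − α_j))^{−1} mod 11.
  i = 1 (α = 2): (2−7)(2−1)(2−6)(2−5) = (−5)·1·(−4)·(−3) = −60 ≡ 6, so v_1 = 6^{−1} = 2 (mod 11).
  i = 2 (α = 7): (7−2)(7−1)(7−6)(7−5) = 5·6·1·2 = 60 ≡ 5, so v_2 = 5^{−1} = 9 (mod 11).
  i = 3 (α = 1): (1−2)(1−7)(1−6)(1−5) = (−1)·(−6)·(−5)·(−4) = 120 ≡ 10, so v_3 = 10^{−1} = 10 (mod 11).
  i = 4 (α = 6): (6−2)(6−7)(6−1)(6−5) = 4·(−1)·5·1 = −20 ≡ 2, so v_4 = 2^{−1} = 6 (mod 11).
  i = 5 (α = 5): (5−2)(5−7)(5−1)(5−6) = 3·(−2)·4·(−1) = 24 ≡ 2, so v_5 = 2^{−1} = 6 (mod 11).
  v = [2, 9, 10, 6, 6].
Step 2: syndromes of r = [2, 6, 8, 3, 0] (all sums mod 11).
  S_0 = Σ v_i r_i = 2·2 + 9·6 + 10·8 + 6·3 + 6·0 = 156 ≡ 2.
  S_1 = Σ v_i α_i r_i = 2·2·2 + 9·7·6 + 10·1·8 + 6·6·3 + 6·5·0 = 574 ≡ 2.
  α_i^2 mod 11 = [4, 5, 1, 3, 3].
  S_2 = Σ v_i α_i^2 r_i = 2·4·2 + 9·5·6 + 10·1·8 + 6·3·3 + 6·3·0 = 420 ≡ 2.
  S = (2, 2, 2) ≠ 0, so r is not a codeword (an error is present).
Step 3: locate the error. For a single error e at position i, S_ℓ = v_i·e·α_i^ℓ, so α_err = S_1/S_0.
  S_0^{−1} = 2^{−1} = 6 (mod 11), so α_err = 2·6 = 12 ≡ 1 = α_3. Error position i = 3.
  Consistency check: S_2/S_1 = 2·6 = 12 ≡ 1 = α_err ✓ (single-error assumption holds).
Step 4: error magnitude e = S_0/v_3 = S_0·∏_{j≠3}(α_3 − α_j) = 2·10 = 20 ≡ 9 (mod 11).
Step 5: correct position 3: c_3 = r_3 − e = 8 − 9 ≡ 10 (mod 11). Hence c = [2, 6, 10, 3, 0].
  Check: interpolating c through the α_i gives m(x) = 7 + 3·x (degree < 2) with m(α_i) = c_i for every i, so c is indeed a codeword.


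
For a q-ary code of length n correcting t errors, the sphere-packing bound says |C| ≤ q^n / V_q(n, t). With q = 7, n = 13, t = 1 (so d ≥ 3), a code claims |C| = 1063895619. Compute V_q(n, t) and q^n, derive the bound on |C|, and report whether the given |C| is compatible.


V_q(n, t) = 79, q^n = 96889010407, Hamming bound = 1226443169, |C| = 1063895619 ≤ bound (satisfied).

Step 1: Compute V_q(n, t) = Σ_{j=0}^1 C(n, j) (q−1)^j.
  j = 0: C(13,0)·(6)^0 = 1·1 = 1.
  j = 1: C(13,1)·(6)^1 = 13·6 = 78.
  V_q(n, t) = 1 + 78 = 79.
Step 2: q^n = 7^13 = 96889010407.
Step 3: Hamming bound ⌊q^n / V_q(n,t)⌋ = ⌊96889010407/79⌋ = 1226443169.
Step 4: Compare |C| = 1063895619 to 1226443169: satisfied.
The claimed |C| lies below the Hamming bound.


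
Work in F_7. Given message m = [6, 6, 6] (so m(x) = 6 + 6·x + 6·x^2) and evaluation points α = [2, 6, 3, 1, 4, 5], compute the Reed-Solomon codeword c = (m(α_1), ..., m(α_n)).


c = [0, 6, 1, 4, 0, 4]

Message polynomial: m(x) = 6 + 6·x + 6·x^2 (mod 7).
For each evaluation point α_i, compute m(α_i) mod 7:
  α_1 = 2: Horner steps 6 → 4 → 0, so m(2) = 0.
  α_2 = 6: Horner steps 6 → 0 → 6, so m(6) = 6.
  α_3 = 3: Horner steps 6 → 3 → 1, so m(3) = 1.
  α_4 = 1: Horner steps 6 → 5 → 4, so m(1) = 4.
  α_5 = 4: Horner steps 6 → 2 → 0, so m(4) = 0.
  α_6 = 5: Horner steps 6 → 1 → 4, so m(5) = 4.
Codeword c = [0, 6, 1, 4, 0, 4] ∈ F_7^6.


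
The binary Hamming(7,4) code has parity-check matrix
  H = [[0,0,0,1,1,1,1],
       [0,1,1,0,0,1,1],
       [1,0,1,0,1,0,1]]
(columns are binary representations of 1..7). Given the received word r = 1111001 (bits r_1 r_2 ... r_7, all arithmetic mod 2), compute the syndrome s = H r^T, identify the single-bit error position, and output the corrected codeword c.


s = (0, 1, 1)^T, error position = 3, corrected codeword c = 1101001

Compute s = H r^T mod 2 one row at a time:
  s_1 = 1 + 0 + 0 + 1 = 2 ≡ 0 (mod 2).
  s_2 = 1 + 1 + 0 + 1 = 3 ≡ 1 (mod 2).
  s_3 = 1 + 1 + 0 + 1 = 3 ≡ 1 (mod 2).
s = (0, 1, 1)^T — this equals column 3 of H (binary 011), so error is at position 3.
Correct: flip bit 3 of r = 1111001 to get c = 1101001.


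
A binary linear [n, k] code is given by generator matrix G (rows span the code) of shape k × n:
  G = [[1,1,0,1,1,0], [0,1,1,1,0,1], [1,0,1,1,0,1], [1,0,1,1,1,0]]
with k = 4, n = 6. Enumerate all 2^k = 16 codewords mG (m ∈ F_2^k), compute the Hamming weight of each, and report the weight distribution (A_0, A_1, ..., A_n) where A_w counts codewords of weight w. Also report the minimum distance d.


Weight distribution: A_0 = 1, A_2 = 6, A_4 = 9. Minimum distance d = 2.

Enumerate all 2^4 = 16 messages m ∈ F_2^4.
For each, compute codeword c = mG in F_2^6, then tally its weight.
  m = 0000 → c = 000000, weight = 0.
  m = 1000 → c = 110110, weight = 4.
  m = 0100 → c = 011101, weight = 4.
  m = 1100 → c = 101011, weight = 4.
  m = 0010 → c = 101101, weight = 4.
  m = 1010 → c = 011011, weight = 4.
  m = 0110 → c = 110000, weight = 2.
  m = 1110 → c = 000110, weight = 2.
  m = 0001 → c = 101110, weight = 4.
  m = 1001 → c = 011000, weight = 2.
  m = 0101 → c = 110011, weight = 4.
  m = 1101 → c = 000101, weight = 2.
  m = 0011 → c = 000011, weight = 2.
  m = 1011 → c = 110101, weight = 4.
  m = 0111 → c = 011110, weight = 4.
  m = 1111 → c = 101000, weight = 2.
Tally weights:
  weight 0: 1 codewords.
  weight 2: 6 codewords.
  weight 4: 9 codewords.
Minimum distance d = smallest w > 0 with A_w > 0 = 2.
Sanity: Σ A_w = 16 = 2^4 = 16 ✓.


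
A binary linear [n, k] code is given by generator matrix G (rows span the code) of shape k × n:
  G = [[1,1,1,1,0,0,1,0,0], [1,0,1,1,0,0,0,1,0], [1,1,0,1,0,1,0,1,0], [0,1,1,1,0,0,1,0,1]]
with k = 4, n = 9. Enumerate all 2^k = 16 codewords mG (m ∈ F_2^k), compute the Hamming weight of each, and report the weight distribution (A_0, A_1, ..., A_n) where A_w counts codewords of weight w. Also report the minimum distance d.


Weight distribution: A_0 = 1, A_2 = 1, A_3 = 2, A_4 = 5, A_5 = 6, A_6 = 1. Minimum distance d = 2.

Enumerate all 2^4 = 16 messages m ∈ F_2^4.
For each, compute codeword c = mG in F_2^9, then tally its weight.
  m = 0000 → c = 000000000, weight = 0.
  m = 1000 → c = 111100100, weight = 5.
  m = 0100 → c = 101100010, weight = 4.
  m = 1100 → c = 010000110, weight = 3.
  m = 0010 → c = 110101010, weight = 5.
  m = 1010 → c = 001001110, weight = 4.
  m = 0110 → c = 011001000, weight = 3.
  m = 1110 → c = 100101100, weight = 4.
  m = 0001 → c = 011100101, weight = 5.
  m = 1001 → c = 100000001, weight = 2.
  m = 0101 → c = 110000111, weight = 5.
  m = 1101 → c = 001100011, weight = 4.
  m = 0011 → c = 101001111, weight = 6.
  m = 1011 → c = 010101011, weight = 5.
  m = 0111 → c = 000101101, weight = 4.
  m = 1111 → c = 111001001, weight = 5.
Tally weights:
  weight 0: 1 codewords.
  weight 2: 1 codewords.
  weight 3: 2 codewords.
  weight 4: 5 codewords.
  weight 5: 6 codewords.
  weight 6: 1 codewords.
Minimum distance d = smallest w > 0 with A_w > 0 = 2.
Sanity: Σ A_w = 16 = 2^4 = 16 ✓.
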